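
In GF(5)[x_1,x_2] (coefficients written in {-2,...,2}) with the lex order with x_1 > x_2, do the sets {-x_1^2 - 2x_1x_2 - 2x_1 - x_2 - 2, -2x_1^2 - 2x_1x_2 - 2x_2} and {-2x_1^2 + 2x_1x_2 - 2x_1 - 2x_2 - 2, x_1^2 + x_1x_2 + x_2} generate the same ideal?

Since reduced Gröbner bases are canonical representatives of ideals under a given ordering, it suffices to compute and compare them.
Buchberger on the first generating set:
f_1 = -x_1^2 - 2x_1x_2 - 2x_1 - x_2 - 2, LT = x_1^2.
f_2 = -2x_1^2 - 2x_1x_2 - 2x_2, LT = x_1^2.

S(f_1,f_2): lcm = x_1^2. S = x_1x_2 + 2x_1 + 2.
  leading term x_1x_2: no divisor's leading term divides it; move x_1x_2 to the remainder.
  leading term x_1: no divisor's leading term divides it; move 2x_1 to the remainder.
  leading term 1: no divisor's leading term divides it; move 2 to the remainder.
  remainder x_1x_2 + 2x_1 + 2 ≠ 0; add g_3 = x_1x_2 + 2x_1 + 2 to the basis.

S(f_1,g_3): lcm = x_1^2x_2. S = -2x_1^2 + 2x_1x_2^2 + 2x_1x_2 - 2x_1 + x_2^2 + 2x_2.
  leading term x_1^2: subtract (2)·f_1 from -2x_1^2 + 2x_1x_2^2 + 2x_1x_2 - 2x_1 + x_2^2 + 2x_2 → 2x_1x_2^2 + x_1x_2 + 2x_1 + x_2^2 - x_2 - 1
  leading term x_1x_2^2: subtract (2x_2)·g_3 from 2x_1x_2^2 + x_1x_2 + 2x_1 + x_2^2 - x_2 - 1 → 2x_1x_2 + 2x_1 + x_2^2 - 1
  leading term x_1x_2: subtract (2)·g_3 from 2x_1x_2 + 2x_1 + x_2^2 - 1 → -2x_1 + x_2^2
  leading term x_1: no divisor's leading term divides it; move -2x_1 to the remainder.
  leading term x_2^2: no divisor's leading term divides it; move x_2^2 to the remainder.
  remainder -2x_1 + x_2^2 ≠ 0; add g_4 = -2x_1 + x_2^2 to the basis.

S(f_2,g_3): lcm = x_1^2x_2. S = -2x_1^2 + x_1x_2^2 - 2x_1 + x_2^2.
  leading term x_1^2: subtract (2)·f_1 from -2x_1^2 + x_1x_2^2 - 2x_1 + x_2^2 → x_1x_2^2 - x_1x_2 + 2x_1 + x_2^2 + 2x_2 - 1
  leading term x_1x_2^2: subtract (x_2)·g_3 from x_1x_2^2 - x_1x_2 + 2x_1 + x_2^2 + 2x_2 - 1 → 2x_1x_2 + 2x_1 + x_2^2 - 1
  leading term x_1x_2: subtract (2)·g_3 from 2x_1x_2 + 2x_1 + x_2^2 - 1 → -2x_1 + x_2^2
  leading term x_1: subtract (1)·g_4 from -2x_1 + x_2^2 → 0
  remainder 0.

S(f_1,g_4): lcm = x_1^2. S = -2x_1x_2^2 + 2x_1x_2 + 2x_1 + x_2 + 2.
  leading term x_1x_2^2: subtract (-2x_2)·g_3 from -2x_1x_2^2 + 2x_1x_2 + 2x_1 + x_2 + 2 → x_1x_2 + 2x_1 + 2
  leading term x_1x_2: subtract (1)·g_3 from x_1x_2 + 2x_1 + 2 → 0
  remainder 0.

S(f_2,g_4): lcm = x_1^2. S = -2x_1x_2^2 + x_1x_2 + x_2.
  leading term x_1x_2^2: subtract (-2x_2)·g_3 from -2x_1x_2^2 + x_1x_2 + x_2 → 0
  remainder 0.

S(g_3,g_4): lcm = x_1x_2. S = 2x_1 - 2x_2^3 + 2.
  leading term x_1: subtract (-1)·g_4 from 2x_1 - 2x_2^3 + 2 → -2x_2^3 + x_2^2 + 2
  leading term x_2^3: no divisor's leading term divides it; move -2x_2^3 to the remainder.
  leading term x_2^2: no divisor's leading term divides it; move x_2^2 to the remainder.
  leading term 1: no divisor's leading term divides it; move 2 to the remainder.
  remainder -2x_2^3 + x_2^2 + 2 ≠ 0; add g_5 = -2x_2^3 + x_2^2 + 2 to the basis.

S(f_1,g_5): leading monomials are coprime, so the S-polynomial reduces to 0 (Buchberger's first criterion).
S(f_2,g_5): leading monomials are coprime, so the S-polynomial reduces to 0 (Buchberger's first criterion).
S(g_3,g_5): lcm = x_1x_2^3. S = x_1 + 2x_2^2.
  leading term x_1: subtract (2)·g_4 from x_1 + 2x_2^2 → 0
  remainder 0.

S(g_4,g_5): leading monomials are coprime, so the S-polynomial reduces to 0 (Buchberger's first criterion).
Every S-polynomial of the final basis reduces to 0, so we have a Gröbner basis.
Inter-reduce: drop elements whose leading term is divisible by another's, tail-reduce, and make monic.
Reduced Gröbner basis: {x_1 + 2x_2^2, x_2^3 + 2x_2^2 - 1}.

Buchberger on the second generating set:
h_1 = -2x_1^2 + 2x_1x_2 - 2x_1 - 2x_2 - 2, LT = x_1^2.
h_2 = x_1^2 + x_1x_2 + x_2, LT = x_1^2.

S(h_1,h_2): lcm = x_1^2. S = -2x_1x_2 + x_1 + 1.
  leading term x_1x_2: no divisor's leading term divides it; move -2x_1x_2 to the remainder.
  leading term x_1: no divisor's leading term divides it; move x_1 to the remainder.
  leading term 1: no divisor's leading term divides it; move 1 to the remainder.
  remainder -2x_1x_2 + x_1 + 1 ≠ 0; add k_3 = -2x_1x_2 + x_1 + 1 to the basis.

S(h_1,k_3): lcm = x_1^2x_2. S = -2x_1^2 - x_1x_2^2 + x_1x_2 - 2x_1 + x_2^2 + x_2.
  leading term x_1^2: subtract (1)·h_1 from -2x_1^2 - x_1x_2^2 + x_1x_2 - 2x_1 + x_2^2 + x_2 → -x_1x_2^2 - x_1x_2 + x_2^2 - 2x_2 + 2
  leading term x_1x_2^2: subtract (-2x_2)·k_3 from -x_1x_2^2 - x_1x_2 + x_2^2 - 2x_2 + 2 → x_1x_2 + x_2^2 + 2
  leading term x_1x_2: subtract (2)·k_3 from x_1x_2 + x_2^2 + 2 → -2x_1 + x_2^2
  leading term x_1: no divisor's leading term divides it; move -2x_1 to the remainder.
  leading term x_2^2: no divisor's leading term divides it; move x_2^2 to the remainder.
  remainder -2x_1 + x_2^2 ≠ 0; add k_4 = -2x_1 + x_2^2 to the basis.

S(h_2,k_3): lcm = x_1^2x_2. S = -2x_1^2 + x_1x_2^2 - 2x_1 + x_2^2.
  leading term x_1^2: subtract (1)·h_1 from -2x_1^2 + x_1x_2^2 - 2x_1 + x_2^2 → x_1x_2^2 - 2x_1x_2 + x_2^2 + 2x_2 + 2
  leading term x_1x_2^2: subtract (2x_2)·k_3 from x_1x_2^2 - 2x_1x_2 + x_2^2 + 2x_2 + 2 → x_1x_2 + x_2^2 + 2
  leading term x_1x_2: subtract (2)·k_3 from x_1x_2 + x_2^2 + 2 → -2x_1 + x_2^2
  leading term x_1: subtract (1)·k_4 from -2x_1 + x_2^2 → 0
  remainder 0.

S(h_1,k_4): lcm = x_1^2. S = -2x_1x_2^2 - x_1x_2 + x_1 + x_2 + 1.
  leading term x_1x_2^2: subtract (x_2)·k_3 from -2x_1x_2^2 - x_1x_2 + x_1 + x_2 + 1 → -2x_1x_2 + x_1 + 1
  leading term x_1x_2: subtract (1)·k_3 from -2x_1x_2 + x_1 + 1 → 0
  remainder 0.

S(h_2,k_4): lcm = x_1^2. S = -2x_1x_2^2 + x_1x_2 + x_2.
  leading term x_1x_2^2: subtract (x_2)·k_3 from -2x_1x_2^2 + x_1x_2 + x_2 → 0
  remainder 0.

S(k_3,k_4): lcm = x_1x_2. S = 2x_1 - 2x_2^3 + 2.
  leading term x_1: subtract (-1)·k_4 from 2x_1 - 2x_2^3 + 2 → -2x_2^3 + x_2^2 + 2
  leading term x_2^3: no divisor's leading term divides it; move -2x_2^3 to the remainder.
  leading term x_2^2: no divisor's leading term divides it; move x_2^2 to the remainder.
  leading term 1: no divisor's leading term divides it; move 2 to the remainder.
  remainder -2x_2^3 + x_2^2 + 2 ≠ 0; add k_5 = -2x_2^3 + x_2^2 + 2 to the basis.

S(h_1,k_5): leading monomials are coprime, so the S-polynomial reduces to 0 (Buchberger's first criterion).
S(h_2,k_5): leading monomials are coprime, so the S-polynomial reduces to 0 (Buchberger's first criterion).
S(k_3,k_5): lcm = x_1x_2^3. S = x_1 + 2x_2^2.
  leading term x_1: subtract (2)·k_4 from x_1 + 2x_2^2 → 0
  remainder 0.

S(k_4,k_5): leading monomials are coprime, so the S-polynomial reduces to 0 (Buchberger's first criterion).
Every S-polynomial of the final basis reduces to 0, so we have a Gröbner basis.
Inter-reduce: drop elements whose leading term is divisible by another's, tail-reduce, and make monic.
Reduced Gröbner basis: {x_1 + 2x_2^2, x_2^3 + 2x_2^2 - 1}.

These coincide, so the ideals are equal.
The choice of monomial ordering does not affect the verdict — as long as both bases are computed under the same ordering, their equality decides ideal equality.

Yes, the ideals are equal.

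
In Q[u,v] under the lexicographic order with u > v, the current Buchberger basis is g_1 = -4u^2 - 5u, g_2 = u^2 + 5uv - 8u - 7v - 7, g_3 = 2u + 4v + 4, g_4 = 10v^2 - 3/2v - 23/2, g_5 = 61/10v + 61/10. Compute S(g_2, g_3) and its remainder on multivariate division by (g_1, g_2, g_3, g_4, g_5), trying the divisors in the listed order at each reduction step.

lcm(LM(g_2), LM(g_3)) = u^2.
S = (lcm/LT(g_2))·g_2 − (lcm/LT(g_3))·g_3 = 3uv - 10u - 7v - 7.
Reduce S modulo (g_1, g_2, g_3, g_4, g_5) in that order:
  leading term uv: subtract (3/2v)·g_3 from 3uv - 10u - 7v - 7 → -10u - 6v^2 - 13v - 7
  leading term u: subtract (-5)·g_3 from -10u - 6v^2 - 13v - 7 → -6v^2 + 7v + 13
  leading term v^2: subtract (-3/5)·g_4 from -6v^2 + 7v + 13 → 61/10v + 61/10
  leading term v: subtract (1)·g_5 from 61/10v + 61/10 → 0
The remainder is 0, so this S-polynomial contributes no new basis element.

S(g_2, g_3) = 3uv - 10u - 7v - 7; remainder on division = 0.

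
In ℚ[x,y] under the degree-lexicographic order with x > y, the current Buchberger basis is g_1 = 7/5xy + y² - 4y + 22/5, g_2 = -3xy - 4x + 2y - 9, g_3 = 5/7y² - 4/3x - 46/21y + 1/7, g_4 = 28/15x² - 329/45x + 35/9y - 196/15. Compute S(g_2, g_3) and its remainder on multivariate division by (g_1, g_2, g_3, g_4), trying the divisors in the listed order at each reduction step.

S(g_2, g_3) = 28/15x² + 22/5xy - ⅔y² - ⅕x + 3y; remainder on division = 0.

lcm(LM(g_2), LM(g_3)) = xy².
S = (lcm/LT(g_2))·g_2 − (lcm/LT(g_3))·g_3 = 28/15x² + 22/5xy - ⅔y² - ⅕x + 3y.
Reduce S modulo (g_1, g_2, g_3, g_4) in that order:
  leading term x²: subtract (1)·g_4 from 28/15x² + 22/5xy - ⅔y² - ⅕x + 3y → 22/5xy - ⅔y² + 64/9x - 8/9y + 196/15
  leading term xy: subtract (22/7)·g_1 from 22/5xy - ⅔y² + 64/9x - 8/9y + 196/15 → -80/21y² + 64/9x + 736/63y - 16/21
  leading term y²: subtract (-16/3)·g_3 from -80/21y² + 64/9x + 736/63y - 16/21 → 0
The remainder is 0, so this S-polynomial contributes no new basis element.
An S-polynomial is built so that the two leading terms cancel; whether anything survives reduction is exactly the Gröbner-basis criterion.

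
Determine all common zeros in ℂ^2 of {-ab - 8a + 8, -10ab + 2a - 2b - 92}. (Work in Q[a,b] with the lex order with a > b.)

Compute a lex Gröbner basis by Buchberger's algorithm.
f_1 = -ab - 8a + 8, LT = ab.
f_2 = -10ab + 2a - 2b - 92, LT = ab.

S(f_1,f_2): lcm = ab. S = 41/5a - 1/5b - 86/5.
  leading term a: no divisor's leading term divides it; move 41/5a to the remainder.
  leading term b: no divisor's leading term divides it; move -1/5b to the remainder.
  leading term 1: no divisor's leading term divides it; move -86/5 to the remainder.
  remainder 41/5a - 1/5b - 86/5 ≠ 0; add h_3 = 41/5a - 1/5b - 86/5 to the basis.

S(f_1,h_3): lcm = ab. S = 8a + 1/41b^2 + 86/41b - 8.
  leading term a: subtract (40/41)·h_3 from 8a + 1/41b^2 + 86/41b - 8 → 1/41b^2 + 94/41b + 360/41
  leading term b^2: no divisor's leading term divides it; move 1/41b^2 to the remainder.
  leading term b: no divisor's leading term divides it; move 94/41b to the remainder.
  leading term 1: no divisor's leading term divides it; move 360/41 to the remainder.
  remainder 1/41b^2 + 94/41b + 360/41 ≠ 0; add h_4 = 1/41b^2 + 94/41b + 360/41 to the basis.

The other S-polynomials (S(f_2,h_3), S(f_1,h_4), S(f_2,h_4), S(h_3,h_4)) all reduce to 0 modulo the current basis, so we have a Gröbner basis.
Inter-reduce: drop elements whose leading term is divisible by another's, tail-reduce, and make monic.
Reduced Gröbner basis: {a - 1/41b - 86/41, b^2 + 94b + 360}.

The lex basis is triangular: the last element involves only b. Solving b^2 + 94b + 360 = 0 gives b ∈ {-90, -4}; substituting each value into the earlier elements determines the remaining variables.
  b = -90: the earlier basis element becomes a + 4/41 = 0, giving a = -4/41 — point (-4/41, -90).
  b = -4: the earlier basis element becomes a - 2 = 0, giving a = 2 — point (2, -4).
Substituting each solution back into the original system confirms all equations vanish.
A lex Gröbner basis triangularizes the system, enabling back-substitution.

{(-4/41, -90), (2, -4)}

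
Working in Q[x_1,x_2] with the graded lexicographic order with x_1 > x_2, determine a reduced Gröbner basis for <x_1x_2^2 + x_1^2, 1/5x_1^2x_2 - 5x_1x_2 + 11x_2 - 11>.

The reduced Gröbner basis is the canonical form of the ideal for this ordering.

f_1 = x_1x_2^2 + x_1^2, LT = x_1x_2^2.
f_2 = 1/5x_1^2x_2 - 5x_1x_2 + 11x_2 - 11, LT = x_1^2x_2.

S(f_1,f_2): lcm = x_1^2x_2^2. S = x_1^3 + 25x_1x_2^2 - 55x_2^2 + 55x_2.
  reduce S modulo (f_1, f_2):
  remainder x_1^3 - 25x_1^2 - 55x_2^2 + 55x_2 ≠ 0; add g_3 = x_1^3 - 25x_1^2 - 55x_2^2 + 55x_2 to the basis.

S(f_1,g_3): lcm = x_1^3x_2^2. S = x_1^4 + 25x_1^2x_2^2 + 55x_2^4 - 55x_2^3.
  reduce S modulo (f_1, f_2, g_3):
  remainder 55x_2^4 - 55x_2^3 - 55x_1^2 - 55x_1x_2 ≠ 0; add g_4 = 55x_2^4 - 55x_2^3 - 55x_1^2 - 55x_1x_2 to the basis.

S(f_2,g_3): lcm = x_1^3x_2. S = 55x_2^3 + 55x_1x_2 - 55x_2^2 - 55x_1.
  reduce S modulo (f_1, f_2, g_3, g_4):
  remainder 55x_2^3 + 55x_1x_2 - 55x_2^2 - 55x_1 ≠ 0; add g_5 = 55x_2^3 + 55x_1x_2 - 55x_2^2 - 55x_1 to the basis.

The other S-polynomials (S(f_1,g_4), S(f_2,g_4), S(g_3,g_4), S(f_1,g_5), S(f_2,g_5), S(g_3,g_5), S(g_4,g_5)) all reduce to 0 modulo the current basis, so we have a Gröbner basis.
Inter-reduce: drop elements whose leading term is divisible by another's, tail-reduce, and make monic.

G = {x_1^3 - 25x_1^2 - 55x_2^2 + 55x_2, x_1^2x_2 - 25x_1x_2 + 55x_2 - 55, x_1x_2^2 + x_1^2, x_2^3 + x_1x_2 - x_2^2 - x_1}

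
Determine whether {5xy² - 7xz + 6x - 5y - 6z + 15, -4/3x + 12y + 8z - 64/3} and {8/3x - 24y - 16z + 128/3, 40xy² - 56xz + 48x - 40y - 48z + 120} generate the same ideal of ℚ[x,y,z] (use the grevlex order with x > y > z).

Yes, the ideals are equal.

For a fixed monomial order, each ideal has a unique reduced Gröbner basis; comparing bases decides equality.
Buchberger on the first generating set:
f_1 = 5xy² - 7xz + 6x - 5y - 6z + 15, LT = xy².
f_2 = -4/3x + 12y + 8z - 64/3, LT = x.

S(f_1,f_2): lcm = xy². S = 9y³ + 6y²z - 16y² - 7/5xz + 6/5x - y - 6/5z + 3.
  leading term y³: no divisor's leading term divides it; move 9y³ to the remainder.
  leading term y²z: no divisor's leading term divides it; move 6y²z to the remainder.
  leading term y²: no divisor's leading term divides it; move -16y² to the remainder.
  leading term xz: subtract (21/20z)·f_2 from -7/5xz + 6/5x - y - 6/5z + 3 → -63/5yz - 42/5z² + 6/5x - y + 106/5z + 3
  leading term yz: no divisor's leading term divides it; move -63/5yz to the remainder.
  leading term z²: no divisor's leading term divides it; move -42/5z² to the remainder.
  leading term x: subtract (-9/10)·f_2 from 6/5x - y + 106/5z + 3 → 49/5y + 142/5z - 81/5
  leading term y: no divisor's leading term divides it; move 49/5y to the remainder.
  leading term z: no divisor's leading term divides it; move 142/5z to the remainder.
  leading term 1: no divisor's leading term divides it; move -81/5 to the remainder.
  remainder 9y³ + 6y²z - 16y² - 63/5yz - 42/5z² + 49/5y + 142/5z - 81/5 ≠ 0; add g_3 = 9y³ + 6y²z - 16y² - 63/5yz - 42/5z² + 49/5y + 142/5z - 81/5 to the basis.

S(f_1,g_3): lcm = xy³. S = -⅔xy²z + 16/9xy² + 14/15xz² + 1/9xy - y² - 142/45xz - 6/5yz + 9/5x + 3y.
  leading term xy²z: subtract (-2/15z)·f_1 from -⅔xy²z + 16/9xy² + 14/15xz² + 1/9xy - y² - 142/45xz - 6/5yz + 9/5x + 3y → 16/9xy² + 1/9xy - y² - 106/45xz - 28/15yz - ⅘z² + 9/5x + 3y + 2z
  leading term xy²: subtract (16/45)·f_1 from 16/9xy² + 1/9xy - y² - 106/45xz - 28/15yz - ⅘z² + 9/5x + 3y + 2z → 1/9xy - y² + 2/15xz - 28/15yz - ⅘z² - ⅓x + 43/9y + 62/15z - 16/3
  leading term xy: subtract (-1/12y)·f_2 from 1/9xy - y² + 2/15xz - 28/15yz - ⅘z² - ⅓x + 43/9y + 62/15z - 16/3 → 2/15xz - 6/5yz - ⅘z² - ⅓x + 3y + 62/15z - 16/3
  leading term xz: subtract (-1/10z)·f_2 from 2/15xz - 6/5yz - ⅘z² - ⅓x + 3y + 62/15z - 16/3 → -⅓x + 3y + 2z - 16/3
  leading term x: subtract (¼)·f_2 from -⅓x + 3y + 2z - 16/3 → 0
  remainder 0.

S(f_2,g_3): leading monomials are coprime, so the S-polynomial reduces to 0 (Buchberger's first criterion).
Every S-polynomial of the final basis reduces to 0, so we have a Gröbner basis.
Inter-reduce: drop elements whose leading term is divisible by another's, tail-reduce, and make monic.
Reduced Gröbner basis: {y³ + ⅔y²z - 16/9y² - 7/5yz - 14/15z² + 49/45y + 142/45z - 9/5, x - 9y - 6z + 16}.

Buchberger on the second generating set:
h_1 = 8/3x - 24y - 16z + 128/3, LT = x.
h_2 = 40xy² - 56xz + 48x - 40y - 48z + 120, LT = xy².

S(h_1,h_2): lcm = xy². S = -9y³ - 6y²z + 16y² + 7/5xz - 6/5x + y + 6/5z - 3.
  leading term y³: no divisor's leading term divides it; move -9y³ to the remainder.
  leading term y²z: no divisor's leading term divides it; move -6y²z to the remainder.
  leading term y²: no divisor's leading term divides it; move 16y² to the remainder.
  leading term xz: subtract (21/40z)·h_1 from 7/5xz - 6/5x + y + 6/5z - 3 → 63/5yz + 42/5z² - 6/5x + y - 106/5z - 3
  leading term yz: no divisor's leading term divides it; move 63/5yz to the remainder.
  leading term z²: no divisor's leading term divides it; move 42/5z² to the remainder.
  leading term x: subtract (-9/20)·h_1 from -6/5x + y - 106/5z - 3 → -49/5y - 142/5z + 81/5
  leading term y: no divisor's leading term divides it; move -49/5y to the remainder.
  leading term z: no divisor's leading term divides it; move -142/5z to the remainder.
  leading term 1: no divisor's leading term divides it; move 81/5 to the remainder.
  remainder -9y³ - 6y²z + 16y² + 63/5yz + 42/5z² - 49/5y - 142/5z + 81/5 ≠ 0; add k_3 = -9y³ - 6y²z + 16y² + 63/5yz + 42/5z² - 49/5y - 142/5z + 81/5 to the basis.

S(h_1,k_3): leading monomials are coprime, so the S-polynomial reduces to 0 (Buchberger's first criterion).
S(h_2,k_3): lcm = xy³. S = -⅔xy²z + 16/9xy² + 14/15xz² + 1/9xy - y² - 142/45xz - 6/5yz + 9/5x + 3y.
  leading term xy²z: subtract (-¼y²z)·h_1 from -⅔xy²z + 16/9xy² + 14/15xz² + 1/9xy - y² - 142/45xz - 6/5yz + 9/5x + 3y → -6y³z - 4y²z² + 16/9xy² + 32/3y²z + 14/15xz² + 1/9xy - y² - 142/45xz - 6/5yz + 9/5x + 3y
  leading term y³z: subtract (⅔z)·k_3 from -6y³z - 4y²z² + 16/9xy² + 32/3y²z + 14/15xz² + 1/9xy - y² - 142/45xz - 6/5yz + 9/5x + 3y → 16/9xy² + 14/15xz² - 42/5yz² - 28/5z³ + 1/9xy - y² - 142/45xz + 16/3yz + 284/15z² + 9/5x + 3y - 54/5z
  leading term xy²: subtract (⅔y²)·h_1 from 16/9xy² + 14/15xz² - 42/5yz² - 28/5z³ + 1/9xy - y² - 142/45xz + 16/3yz + 284/15z² + 9/5x + 3y - 54/5z → 16y³ + 32/3y²z + 14/15xz² - 42/5yz² - 28/5z³ + 1/9xy - 265/9y² - 142/45xz + 16/3yz + 284/15z² + 9/5x + 3y - 54/5z
  leading term y³: subtract (-16/9)·k_3 from 16y³ + 32/3y²z + 14/15xz² - 42/5yz² - 28/5z³ + 1/9xy - 265/9y² - 142/45xz + 16/3yz + 284/15z² + 9/5x + 3y - 54/5z → 14/15xz² - 42/5yz² - 28/5z³ + 1/9xy - y² - 142/45xz + 416/15yz + 508/15z² + 9/5x - 649/45y - 2758/45z + 144/5
  leading term xz²: subtract (7/20z²)·h_1 from 14/15xz² - 42/5yz² - 28/5z³ + 1/9xy - y² - 142/45xz + 416/15yz + 508/15z² + 9/5x - 649/45y - 2758/45z + 144/5 → 1/9xy - y² - 142/45xz + 416/15yz + 284/15z² + 9/5x - 649/45y - 2758/45z + 144/5
  leading term xy: subtract (1/24y)·h_1 from 1/9xy - y² - 142/45xz + 416/15yz + 284/15z² + 9/5x - 649/45y - 2758/45z + 144/5 → -142/45xz + 142/5yz + 284/15z² + 9/5x - 81/5y - 2758/45z + 144/5
  leading term xz: subtract (-71/60z)·h_1 from -142/45xz + 142/5yz + 284/15z² + 9/5x - 81/5y - 2758/45z + 144/5 → 9/5x - 81/5y - 54/5z + 144/5
  leading term x: subtract (27/40)·h_1 from 9/5x - 81/5y - 54/5z + 144/5 → 0
  remainder 0.

Every S-polynomial of the final basis reduces to 0, so we have a Gröbner basis.
Inter-reduce: drop elements whose leading term is divisible by another's, tail-reduce, and make monic.
Reduced Gröbner basis: {y³ + ⅔y²z - 16/9y² - 7/5yz - 14/15z² + 49/45y + 142/45z - 9/5, x - 9y - 6z + 16}.

These coincide, so the ideals are equal.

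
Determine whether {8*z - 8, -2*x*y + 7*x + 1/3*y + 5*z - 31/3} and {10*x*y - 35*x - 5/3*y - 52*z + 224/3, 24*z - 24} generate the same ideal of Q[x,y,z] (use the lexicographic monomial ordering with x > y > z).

No, the ideals differ.

Equality of ideals is decidable: compute both reduced Gröbner bases (unique for the ordering) and check whether they agree.
Buchberger on the first generating set:
f_1 = 8*z - 8, LT = z.
f_2 = -2*x*y + 7*x + 1/3*y + 5*z - 31/3, LT = x*y.

The S-polynomials (S(f_1,f_2)) all reduce to 0 modulo the current basis, so we have a Gröbner basis.
Inter-reduce: drop elements whose leading term is divisible by another's, tail-reduce, and make monic.
Reduced Gröbner basis: {x*y - 7/2*x - 1/6*y + 8/3, z - 1}.

Buchberger on the second generating set:
h_1 = 10*x*y - 35*x - 5/3*y - 52*z + 224/3, LT = x*y.
h_2 = 24*z - 24, LT = z.

The S-polynomials (S(h_1,h_2)) all reduce to 0 modulo the current basis, so we have a Gröbner basis.
Inter-reduce: drop elements whose leading term is divisible by another's, tail-reduce, and make monic.
Reduced Gröbner basis: {x*y - 7/2*x - 1/6*y + 34/15, z - 1}.

The bases are distinct; the ideals are different.
The choice of monomial ordering does not affect the verdict — as long as both bases are computed under the same ordering, their equality decides ideal equality.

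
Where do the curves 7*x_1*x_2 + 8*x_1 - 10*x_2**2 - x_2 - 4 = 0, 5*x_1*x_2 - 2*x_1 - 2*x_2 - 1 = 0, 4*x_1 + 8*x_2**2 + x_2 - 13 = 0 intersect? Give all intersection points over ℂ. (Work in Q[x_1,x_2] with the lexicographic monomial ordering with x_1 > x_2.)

Compute a lex Gröbner basis by Buchberger's algorithm.
f_1 = 7*x_1*x_2 + 8*x_1 - 10*x_2**2 - x_2 - 4, LT = x_1*x_2.
f_2 = 5*x_1*x_2 - 2*x_1 - 2*x_2 - 1, LT = x_1*x_2.
f_3 = 4*x_1 + 8*x_2**2 + x_2 - 13, LT = x_1.

S(f_1,f_2): lcm = x_1*x_2. S = 54/35*x_1 - 10/7*x_2**2 + 9/35*x_2 - 13/35.
  leading term x_1: subtract (27/70)·f_3 from 54/35*x_1 - 10/7*x_2**2 + 9/35*x_2 - 13/35 → -158/35*x_2**2 - 9/70*x_2 + 65/14
  leading term x_2**2: no divisor's leading term divides it; move -158/35*x_2**2 to the remainder.
  leading term x_2: no divisor's leading term divides it; move -9/70*x_2 to the remainder.
  leading term 1: no divisor's leading term divides it; move 65/14 to the remainder.
  remainder -158/35*x_2**2 - 9/70*x_2 + 65/14 ≠ 0; add h_4 = -158/35*x_2**2 - 9/70*x_2 + 65/14 to the basis.

S(f_1,f_3): lcm = x_1*x_2. S = 8/7*x_1 - 2*x_2**3 - 47/28*x_2**2 + 87/28*x_2 - 4/7.
  leading term x_1: subtract (2/7)·f_3 from 8/7*x_1 - 2*x_2**3 - 47/28*x_2**2 + 87/28*x_2 - 4/7 → -2*x_2**3 - 111/28*x_2**2 + 79/28*x_2 + 22/7
  leading term x_2**3: subtract (35/79*x_2)·h_4 from -2*x_2**3 - 111/28*x_2**2 + 79/28*x_2 + 22/7 → -8643/2212*x_2**2 + 1691/2212*x_2 + 22/7
  leading term x_2**2: subtract (43215/49928)·h_4 from -8643/2212*x_2**2 + 1691/2212*x_2 + 22/7 → 87449/99856*x_2 - 87449/99856
  leading term x_2: no divisor's leading term divides it; move 87449/99856*x_2 to the remainder.
  leading term 1: no divisor's leading term divides it; move -87449/99856 to the remainder.
  remainder 87449/99856*x_2 - 87449/99856 ≠ 0; add h_5 = 87449/99856*x_2 - 87449/99856 to the basis.

S(f_2,f_3): lcm = x_1*x_2. S = -2/5*x_1 - 2*x_2**3 - 1/4*x_2**2 + 57/20*x_2 - 1/5.
  leading term x_1: subtract (-1/10)·f_3 from -2/5*x_1 - 2*x_2**3 - 1/4*x_2**2 + 57/20*x_2 - 1/5 → -2*x_2**3 + 11/20*x_2**2 + 59/20*x_2 - 3/2
  leading term x_2**3: subtract (35/79*x_2)·h_4 from -2*x_2**3 + 11/20*x_2**2 + 59/20*x_2 - 3/2 → 959/1580*x_2**2 + 1411/1580*x_2 - 3/2
  leading term x_2**2: subtract (-6713/49928)·h_4 from 959/1580*x_2**2 + 1411/1580*x_2 - 3/2 → 87449/99856*x_2 - 87449/99856
  leading term x_2: subtract (1)·h_5 from 87449/99856*x_2 - 87449/99856 → 0
  remainder 0.

S(f_1,h_4): lcm = x_1*x_2**2. S = 2465/2212*x_1*x_2 + 325/316*x_1 - 10/7*x_2**3 - 1/7*x_2**2 - 4/7*x_2.
  leading term x_1*x_2: subtract (2465/15484)·f_1 from 2465/2212*x_1*x_2 + 325/316*x_1 - 10/7*x_2**3 - 1/7*x_2**2 - 4/7*x_2 → -3795/15484*x_1 - 10/7*x_2**3 + 11219/7742*x_2**2 - 6383/15484*x_2 + 2465/3871
  leading term x_1: subtract (-3795/61936)·f_3 from -3795/15484*x_1 - 10/7*x_2**3 + 11219/7742*x_2**2 - 6383/15484*x_2 + 2465/3871 → -10/7*x_2**3 + 7507/3871*x_2**2 - 21737/61936*x_2 - 9895/61936
  leading term x_2**3: subtract (25/79*x_2)·h_4 from -10/7*x_2**3 + 7507/3871*x_2**2 - 21737/61936*x_2 - 9895/61936 → 15329/7742*x_2**2 - 112737/61936*x_2 - 9895/61936
  leading term x_2**2: subtract (-76645/174748)·h_4 from 15329/7742*x_2**2 - 112737/61936*x_2 - 9895/61936 → -1311735/698992*x_2 + 1311735/698992
  leading term x_2: subtract (-15/7)·h_5 from -1311735/698992*x_2 + 1311735/698992 → 0
  remainder 0.

S(f_2,h_4): lcm = x_1*x_2**2. S = -677/1580*x_1*x_2 + 325/316*x_1 - 2/5*x_2**2 - 1/5*x_2.
  leading term x_1*x_2: subtract (-677/11060)·f_1 from -677/1580*x_1*x_2 + 325/316*x_1 - 2/5*x_2**2 - 1/5*x_2 → 16791/11060*x_1 - 5597/5530*x_2**2 - 2889/11060*x_2 - 677/2765
  leading term x_1: subtract (16791/44240)·f_3 from 16791/11060*x_1 - 5597/5530*x_2**2 - 2889/11060*x_2 - 677/2765 → -11194/2765*x_2**2 - 28347/44240*x_2 + 207451/44240
  leading term x_2**2: subtract (5597/6241)·h_4 from -11194/2765*x_2**2 - 28347/44240*x_2 + 207451/44240 → -262347/499280*x_2 + 262347/499280
  leading term x_2: subtract (-3/5)·h_5 from -262347/499280*x_2 + 262347/499280 → 0
  remainder 0.

S(f_3,h_4): leading monomials are coprime, so the S-polynomial reduces to 0 (Buchberger's first criterion).
S(f_1,h_5): lcm = x_1*x_2. S = 15/7*x_1 - 10/7*x_2**2 - 1/7*x_2 - 4/7.
  leading term x_1: subtract (15/28)·f_3 from 15/7*x_1 - 10/7*x_2**2 - 1/7*x_2 - 4/7 → -40/7*x_2**2 - 19/28*x_2 + 179/28
  leading term x_2**2: subtract (100/79)·h_4 from -40/7*x_2**2 - 19/28*x_2 + 179/28 → -163/316*x_2 + 163/316
  leading term x_2: subtract (-51508/87449)·h_5 from -163/316*x_2 + 163/316 → 0
  remainder 0.

S(f_2,h_5): lcm = x_1*x_2. S = 3/5*x_1 - 2/5*x_2 - 1/5.
  leading term x_1: subtract (3/20)·f_3 from 3/5*x_1 - 2/5*x_2 - 1/5 → -6/5*x_2**2 - 11/20*x_2 + 7/4
  leading term x_2**2: subtract (21/79)·h_4 from -6/5*x_2**2 - 11/20*x_2 + 7/4 → -163/316*x_2 + 163/316
  leading term x_2: subtract (-51508/87449)·h_5 from -163/316*x_2 + 163/316 → 0
  remainder 0.

S(f_3,h_5): leading monomials are coprime, so the S-polynomial reduces to 0 (Buchberger's first criterion).
S(h_4,h_5): lcm = x_2**2. S = 325/316*x_2 - 325/316.
  leading term x_2: subtract (102700/87449)·h_5 from 325/316*x_2 - 325/316 → 0
  remainder 0.

Every S-polynomial of the final basis reduces to 0, so we have a Gröbner basis.
Inter-reduce: drop elements whose leading term is divisible by another's, tail-reduce, and make monic.
Reduced Gröbner basis: {x_1 - 1, x_2 - 1}.

The lex basis is triangular: the last element involves only x_2. Solving x_2 - 1 = 0 gives x_2 ∈ {1}; substituting each value into the earlier elements determines the remaining variables.
  x_2 = 1: the earlier basis element becomes x_1 - 1 = 0, giving x_1 = 1 — point (1, 1).
Check: every point annihilates each of the original generators.

{(1, 1)}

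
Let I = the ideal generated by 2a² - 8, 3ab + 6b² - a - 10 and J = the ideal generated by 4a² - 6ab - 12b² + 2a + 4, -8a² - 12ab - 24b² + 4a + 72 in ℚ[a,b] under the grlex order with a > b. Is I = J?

Yes, the ideals are equal.

Since reduced Gröbner bases are canonical representatives of ideals under a given ordering, it suffices to compute and compare them.
Buchberger on the first generating set:
f_1 = 2a² - 8, LT = a².
f_2 = 3ab + 6b² - a - 10, LT = ab.

S(f_1,f_2): lcm = a²b. S = -2ab² + ⅓a² + 10/3a - 4b.
  leading term ab²: subtract (-⅔b)·f_2 from -2ab² + ⅓a² + 10/3a - 4b → 4b³ + ⅓a² - ⅔ab + 10/3a - 32/3b
  leading term b³: no divisor's leading term divides it; move 4b³ to the remainder.
  leading term a²: subtract (⅙)·f_1 from ⅓a² - ⅔ab + 10/3a - 32/3b → -⅔ab + 10/3a - 32/3b + 4/3
  leading term ab: subtract (-2/9)·f_2 from -⅔ab + 10/3a - 32/3b + 4/3 → 4/3b² + 28/9a - 32/3b - 8/9
  leading term b²: no divisor's leading term divides it; move 4/3b² to the remainder.
  leading term a: no divisor's leading term divides it; move 28/9a to the remainder.
  leading term b: no divisor's leading term divides it; move -32/3b to the remainder.
  leading term 1: no divisor's leading term divides it; move -8/9 to the remainder.
  remainder 4b³ + 4/3b² + 28/9a - 32/3b - 8/9 ≠ 0; add g_3 = 4b³ + 4/3b² + 28/9a - 32/3b - 8/9 to the basis.

The other S-polynomials (S(f_1,g_3), S(f_2,g_3)) all reduce to 0 modulo the current basis, so we have a Gröbner basis.
Inter-reduce: drop elements whose leading term is divisible by another's, tail-reduce, and make monic.
Reduced Gröbner basis: {b³ + ⅓b² + 7/9a - 8/3b - 2/9, a² - 4, ab + 2b² - ⅓a - 10/3}.

Buchberger on the second generating set:
h_1 = 4a² - 6ab - 12b² + 2a + 4, LT = a².
h_2 = -8a² - 12ab - 24b² + 4a + 72, LT = a².

S(h_1,h_2): lcm = a². S = -3ab - 6b² + a + 10.
  leading term ab: no divisor's leading term divides it; move -3ab to the remainder.
  leading term b²: no divisor's leading term divides it; move -6b² to the remainder.
  leading term a: no divisor's leading term divides it; move a to the remainder.
  leading term 1: no divisor's leading term divides it; move 10 to the remainder.
  remainder -3ab - 6b² + a + 10 ≠ 0; add k_3 = -3ab - 6b² + a + 10 to the basis.

S(h_1,k_3): lcm = a²b. S = -7/2ab² - 3b³ + ⅓a² + ½ab + 10/3a + b.
  leading term ab²: subtract (7/6b)·k_3 from -7/2ab² - 3b³ + ⅓a² + ½ab + 10/3a + b → 4b³ + ⅓a² - ⅔ab + 10/3a - 32/3b
  leading term b³: no divisor's leading term divides it; move 4b³ to the remainder.
  leading term a²: subtract (1/12)·h_1 from ⅓a² - ⅔ab + 10/3a - 32/3b → -⅙ab + b² + 19/6a - 32/3b - ⅓
  leading term ab: subtract (1/18)·k_3 from -⅙ab + b² + 19/6a - 32/3b - ⅓ → 4/3b² + 28/9a - 32/3b - 8/9
  leading term b²: no divisor's leading term divides it; move 4/3b² to the remainder.
  leading term a: no divisor's leading term divides it; move 28/9a to the remainder.
  leading term b: no divisor's leading term divides it; move -32/3b to the remainder.
  leading term 1: no divisor's leading term divides it; move -8/9 to the remainder.
  remainder 4b³ + 4/3b² + 28/9a - 32/3b - 8/9 ≠ 0; add k_4 = 4b³ + 4/3b² + 28/9a - 32/3b - 8/9 to the basis.

The other S-polynomials (S(h_2,k_3), S(h_1,k_4), S(h_2,k_4), S(k_3,k_4)) all reduce to 0 modulo the current basis, so we have a Gröbner basis.
Inter-reduce: drop elements whose leading term is divisible by another's, tail-reduce, and make monic.
Reduced Gröbner basis: {b³ + ⅓b² + 7/9a - 8/3b - 2/9, a² - 4, ab + 2b² - ⅓a - 10/3}.

These coincide, so the ideals are equal.
The same test decides containment: I ⊆ J iff every generator of I reduces to 0 modulo a Gröbner basis of J.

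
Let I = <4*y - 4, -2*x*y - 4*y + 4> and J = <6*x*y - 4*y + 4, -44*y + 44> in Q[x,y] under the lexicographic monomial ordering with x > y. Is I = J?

Equality of ideals is decidable: compute both reduced Gröbner bases (unique for the ordering) and check whether they agree.
Buchberger on the first generating set:
f_1 = 4*y - 4, LT = y.
f_2 = -2*x*y - 4*y + 4, LT = x*y.

S(f_1,f_2): lcm = x*y. S = -x - 2*y + 2.
  reduce S modulo (f_1, f_2):
  remainder -x ≠ 0; add g_3 = -x to the basis.

The other S-polynomials (S(f_1,g_3), S(f_2,g_3)) all reduce to 0 modulo the current basis, so we have a Gröbner basis.
Inter-reduce: drop elements whose leading term is divisible by another's, tail-reduce, and make monic.
Reduced Gröbner basis: {x, y - 1}.

Buchberger on the second generating set:
h_1 = 6*x*y - 4*y + 4, LT = x*y.
h_2 = -44*y + 44, LT = y.

S(h_1,h_2): lcm = x*y. S = x - 2/3*y + 2/3.
  reduce S modulo (h_1, h_2):
  remainder x ≠ 0; add k_3 = x to the basis.

The other S-polynomials (S(h_1,k_3), S(h_2,k_3)) all reduce to 0 modulo the current basis, so we have a Gröbner basis.
Inter-reduce: drop elements whose leading term is divisible by another's, tail-reduce, and make monic.
Reduced Gröbner basis: {x, y - 1}.

These coincide, so the ideals are equal.

Yes, the ideals are equal.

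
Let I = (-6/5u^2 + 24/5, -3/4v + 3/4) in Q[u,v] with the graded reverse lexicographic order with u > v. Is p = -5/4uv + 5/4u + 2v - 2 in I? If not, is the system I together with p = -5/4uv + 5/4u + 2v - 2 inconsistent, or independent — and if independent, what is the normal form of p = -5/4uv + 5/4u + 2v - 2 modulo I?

First compute the reduced Gröbner basis of I by Buchberger's algorithm.
f_1 = -6/5u^2 + 24/5, LT = u^2.
f_2 = -3/4v + 3/4, LT = v.

The S-polynomials (S(f_1,f_2)) all reduce to 0 modulo the current basis, so we have a Gröbner basis.
Inter-reduce: drop elements whose leading term is divisible by another's, tail-reduce, and make monic.
Reduced Gröbner basis: {u^2 - 4, v - 1}.
Label its elements g_1 = u^2 - 4, g_2 = v - 1.

Reduce p = -5/4uv + 5/4u + 2v - 2 modulo G:
  leading term uv: subtract (-5/4u)·g_2 from -5/4uv + 5/4u + 2v - 2 → 2v - 2
  leading term v: subtract (2)·g_2 from 2v - 2 → 0
  normal form = 0.
Since the normal form is 0, p ∈ I.

The remainder on division by a Gröbner basis is unique — it is the normal form.

-5/4uv + 5/4u + 2v - 2 lies in I (it reduces to 0).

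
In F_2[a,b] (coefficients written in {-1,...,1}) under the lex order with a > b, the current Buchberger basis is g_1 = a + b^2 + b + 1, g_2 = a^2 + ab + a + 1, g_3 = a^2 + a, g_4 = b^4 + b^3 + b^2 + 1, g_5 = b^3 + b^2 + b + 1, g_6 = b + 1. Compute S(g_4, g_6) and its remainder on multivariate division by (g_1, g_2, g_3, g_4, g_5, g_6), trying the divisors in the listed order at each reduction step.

lcm(LM(g_4), LM(g_6)) = b^4.
S = (lcm/LT(g_4))·g_4 − (lcm/LT(g_6))·g_6 = b^2 + 1.
Reduce S modulo (g_1, g_2, g_3, g_4, g_5, g_6) in that order:
  leading term b^2: subtract (b)·g_6 from b^2 + 1 → b + 1
  leading term b: subtract (1)·g_6 from b + 1 → 0
The remainder is 0, so this S-polynomial contributes no new basis element.

S(g_4, g_6) = b^2 + 1; remainder on division = 0.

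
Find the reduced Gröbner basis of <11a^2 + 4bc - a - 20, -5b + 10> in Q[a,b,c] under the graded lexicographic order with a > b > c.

f_1 = 11a^2 + 4bc - a - 20, LT = a^2.
f_2 = -5b + 10, LT = b.

The S-polynomials (S(f_1,f_2)) all reduce to 0 modulo the current basis, so we have a Gröbner basis.

G = {a^2 - 1/11a + 8/11c - 20/11, b - 2}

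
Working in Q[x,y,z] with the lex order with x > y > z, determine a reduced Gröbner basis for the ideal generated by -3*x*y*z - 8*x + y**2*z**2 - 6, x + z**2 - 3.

f_1 = -3*x*y*z - 8*x + y**2*z**2 - 6, LT = x*y*z.
f_2 = x + z**2 - 3, LT = x.

S(f_1,f_2): lcm = x*y*z. S = 8/3*x - 1/3*y**2*z**2 - y*z**3 + 3*y*z + 2.
  leading term x: subtract (8/3)·f_2 from 8/3*x - 1/3*y**2*z**2 - y*z**3 + 3*y*z + 2 → -1/3*y**2*z**2 - y*z**3 + 3*y*z - 8/3*z**2 + 10
  leading term y**2*z**2: no divisor's leading term divides it; move -1/3*y**2*z**2 to the remainder.
  leading term y*z**3: no divisor's leading term divides it; move -y*z**3 to the remainder.
  leading term y*z: no divisor's leading term divides it; move 3*y*z to the remainder.
  leading term z**2: no divisor's leading term divides it; move -8/3*z**2 to the remainder.
  leading term 1: no divisor's leading term divides it; move 10 to the remainder.
  remainder -1/3*y**2*z**2 - y*z**3 + 3*y*z - 8/3*z**2 + 10 ≠ 0; add g_3 = -1/3*y**2*z**2 - y*z**3 + 3*y*z - 8/3*z**2 + 10 to the basis.

The other S-polynomials (S(f_1,g_3), S(f_2,g_3)) all reduce to 0 modulo the current basis, so we have a Gröbner basis.
Inter-reduce: drop elements whose leading term is divisible by another's, tail-reduce, and make monic.

G = {x + z**2 - 3, y**2*z**2 + 3*y*z**3 - 9*y*z + 8*z**2 - 30}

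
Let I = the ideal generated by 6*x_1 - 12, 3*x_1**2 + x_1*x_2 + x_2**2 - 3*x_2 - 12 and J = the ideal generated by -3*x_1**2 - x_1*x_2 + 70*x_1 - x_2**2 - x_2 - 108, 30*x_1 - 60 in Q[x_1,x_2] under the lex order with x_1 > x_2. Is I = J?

No, the ideals differ.

Two ideals are equal iff their reduced Gröbner bases coincide (the reduced basis is unique for a fixed ordering).
Buchberger on the first generating set:
f_1 = 6*x_1 - 12, LT = x_1.
f_2 = 3*x_1**2 + x_1*x_2 + x_2**2 - 3*x_2 - 12, LT = x_1**2.

S(f_1,f_2): lcm = x_1**2. S = -1/3*x_1*x_2 - 2*x_1 - 1/3*x_2**2 + x_2 + 4.
  leading term x_1*x_2: subtract (-1/18*x_2)·f_1 from -1/3*x_1*x_2 - 2*x_1 - 1/3*x_2**2 + x_2 + 4 → -2*x_1 - 1/3*x_2**2 + 1/3*x_2 + 4
  leading term x_1: subtract (-1/3)·f_1 from -2*x_1 - 1/3*x_2**2 + 1/3*x_2 + 4 → -1/3*x_2**2 + 1/3*x_2
  leading term x_2**2: no divisor's leading term divides it; move -1/3*x_2**2 to the remainder.
  leading term x_2: no divisor's leading term divides it; move 1/3*x_2 to the remainder.
  remainder -1/3*x_2**2 + 1/3*x_2 ≠ 0; add g_3 = -1/3*x_2**2 + 1/3*x_2 to the basis.

The other S-polynomials (S(f_1,g_3), S(f_2,g_3)) all reduce to 0 modulo the current basis, so we have a Gröbner basis.
Inter-reduce: drop elements whose leading term is divisible by another's, tail-reduce, and make monic.
Reduced Gröbner basis: {x_1 - 2, x_2**2 - x_2}.

Buchberger on the second generating set:
h_1 = -3*x_1**2 - x_1*x_2 + 70*x_1 - x_2**2 - x_2 - 108, LT = x_1**2.
h_2 = 30*x_1 - 60, LT = x_1.

S(h_1,h_2): lcm = x_1**2. S = 1/3*x_1*x_2 - 64/3*x_1 + 1/3*x_2**2 + 1/3*x_2 + 36.
  leading term x_1*x_2: subtract (1/90*x_2)·h_2 from 1/3*x_1*x_2 - 64/3*x_1 + 1/3*x_2**2 + 1/3*x_2 + 36 → -64/3*x_1 + 1/3*x_2**2 + x_2 + 36
  leading term x_1: subtract (-32/45)·h_2 from -64/3*x_1 + 1/3*x_2**2 + x_2 + 36 → 1/3*x_2**2 + x_2 - 20/3
  leading term x_2**2: no divisor's leading term divides it; move 1/3*x_2**2 to the remainder.
  leading term x_2: no divisor's leading term divides it; move x_2 to the remainder.
  leading term 1: no divisor's leading term divides it; move -20/3 to the remainder.
  remainder 1/3*x_2**2 + x_2 - 20/3 ≠ 0; add k_3 = 1/3*x_2**2 + x_2 - 20/3 to the basis.

The other S-polynomials (S(h_1,k_3), S(h_2,k_3)) all reduce to 0 modulo the current basis, so we have a Gröbner basis.
Inter-reduce: drop elements whose leading term is divisible by another's, tail-reduce, and make monic.
Reduced Gröbner basis: {x_1 - 2, x_2**2 + 3*x_2 - 20}.

Since the reduced bases disagree, the two ideals are not the same.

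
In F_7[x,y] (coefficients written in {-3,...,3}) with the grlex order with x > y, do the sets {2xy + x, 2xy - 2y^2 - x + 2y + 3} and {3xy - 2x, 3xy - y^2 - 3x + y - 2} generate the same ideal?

Since reduced Gröbner bases are canonical representatives of ideals under a given ordering, it suffices to compute and compare them.
Buchberger on the first generating set:
f_1 = 2xy + x, LT = xy.
f_2 = 2xy - 2y^2 - x + 2y + 3, LT = xy.

S(f_1,f_2): lcm = xy. S = y^2 + x - y + 2.
  leading term y^2: no divisor's leading term divides it; move y^2 to the remainder.
  leading term x: no divisor's leading term divides it; move x to the remainder.
  leading term y: no divisor's leading term divides it; move -y to the remainder.
  leading term 1: no divisor's leading term divides it; move 2 to the remainder.
  remainder y^2 + x - y + 2 ≠ 0; add g_3 = y^2 + x - y + 2 to the basis.

S(f_1,g_3): lcm = xy^2. S = -x^2 - 2xy - 2x.
  leading term x^2: no divisor's leading term divides it; move -x^2 to the remainder.
  leading term xy: subtract (-1)·f_1 from -2xy - 2x → -x
  leading term x: no divisor's leading term divides it; move -x to the remainder.
  remainder -x^2 - x ≠ 0; add g_4 = -x^2 - x to the basis.

The other S-polynomials (S(f_2,g_3), S(f_1,g_4), S(f_2,g_4), S(g_3,g_4)) all reduce to 0 modulo the current basis, so we have a Gröbner basis.
Inter-reduce: drop elements whose leading term is divisible by another's, tail-reduce, and make monic.
Reduced Gröbner basis: {x^2 + x, xy - 3x, y^2 + x - y + 2}.

Buchberger on the second generating set:
h_1 = 3xy - 2x, LT = xy.
h_2 = 3xy - y^2 - 3x + y - 2, LT = xy.

S(h_1,h_2): lcm = xy. S = -2y^2 - 2x + 2y + 3.
  leading term y^2: no divisor's leading term divides it; move -2y^2 to the remainder.
  leading term x: no divisor's leading term divides it; move -2x to the remainder.
  leading term y: no divisor's leading term divides it; move 2y to the remainder.
  leading term 1: no divisor's leading term divides it; move 3 to the remainder.
  remainder -2y^2 - 2x + 2y + 3 ≠ 0; add k_3 = -2y^2 - 2x + 2y + 3 to the basis.

S(h_1,k_3): lcm = xy^2. S = -x^2 - 2xy - 2x.
  leading term x^2: no divisor's leading term divides it; move -x^2 to the remainder.
  leading term xy: subtract (-3)·h_1 from -2xy - 2x → -x
  leading term x: no divisor's leading term divides it; move -x to the remainder.
  remainder -x^2 - x ≠ 0; add k_4 = -x^2 - x to the basis.

The other S-polynomials (S(h_2,k_3), S(h_1,k_4), S(h_2,k_4), S(k_3,k_4)) all reduce to 0 modulo the current basis, so we have a Gröbner basis.
Inter-reduce: drop elements whose leading term is divisible by another's, tail-reduce, and make monic.
Reduced Gröbner basis: {x^2 + x, xy - 3x, y^2 + x - y + 2}.

These coincide, so the ideals are equal.
The choice of monomial ordering does not affect the verdict — as long as both bases are computed under the same ordering, their equality decides ideal equality.

Yes, the ideals are equal.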